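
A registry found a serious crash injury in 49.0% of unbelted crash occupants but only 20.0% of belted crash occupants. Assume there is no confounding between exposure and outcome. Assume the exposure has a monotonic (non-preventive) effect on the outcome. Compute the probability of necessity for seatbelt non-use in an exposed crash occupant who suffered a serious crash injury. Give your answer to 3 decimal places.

p₁ = 0.49, p₀ = 0.2.
Under exogeneity and monotonicity, PN = (p₁ − p₀) / p₁.
PN = (0.49 − 0.2) / 0.49 = 0.29 / 0.49 ≈ 0.5918

PN ≈ 0.592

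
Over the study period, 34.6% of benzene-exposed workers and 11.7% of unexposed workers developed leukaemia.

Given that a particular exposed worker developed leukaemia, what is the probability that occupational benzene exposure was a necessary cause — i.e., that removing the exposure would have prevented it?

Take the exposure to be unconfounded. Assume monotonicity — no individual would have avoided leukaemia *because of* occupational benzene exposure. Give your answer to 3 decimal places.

PN ≈ 0.662

p₁ = 0.346, p₀ = 0.117.
Under exogeneity and monotonicity, PN = (p₁ − p₀) / p₁.
PN = (0.346 − 0.117) / 0.346 = 0.229 / 0.346 ≈ 0.6618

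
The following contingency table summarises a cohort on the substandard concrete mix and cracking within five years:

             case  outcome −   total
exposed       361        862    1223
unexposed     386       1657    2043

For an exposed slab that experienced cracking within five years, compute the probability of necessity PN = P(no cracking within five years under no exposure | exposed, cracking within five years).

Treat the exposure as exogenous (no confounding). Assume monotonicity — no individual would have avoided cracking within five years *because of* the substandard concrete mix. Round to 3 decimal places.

p₁ = P(outcome | exposed) = 361/1223 = 0.29518
p₀ = P(outcome | unexposed) = 386/2043 = 0.18894
Under exogeneity and monotonicity, PN = (p₁ − p₀)/p₁.
PN = (0.29518 − 0.18894) / 0.29518 ≈ 0.3599

PN ≈ 0.360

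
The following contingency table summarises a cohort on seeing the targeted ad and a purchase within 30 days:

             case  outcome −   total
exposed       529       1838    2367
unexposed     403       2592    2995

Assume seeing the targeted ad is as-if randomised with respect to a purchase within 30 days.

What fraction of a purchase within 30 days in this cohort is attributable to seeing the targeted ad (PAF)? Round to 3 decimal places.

p₁ = P(outcome | exposed) = 529/2367 = 0.22349
p₀ = P(outcome | unexposed) = 403/2995 = 0.13456
Exposure prevalence π = 2367/5362 = 0.44144; overall risk P(Y=1) = 0.17382.
Under exogeneity, PAF = [P(Y=1) − p₀]/P(Y=1).
PAF = (0.17382 − 0.13456) / 0.17382 ≈ 0.2259

PAF ≈ 0.226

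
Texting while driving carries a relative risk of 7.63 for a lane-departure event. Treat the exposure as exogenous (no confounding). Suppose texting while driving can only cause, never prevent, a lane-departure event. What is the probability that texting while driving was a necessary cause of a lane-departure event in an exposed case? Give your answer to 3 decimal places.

PN ≈ 0.869

Under exogeneity and monotonicity, PN = (RR − 1) / RR = 1 − 1/RR.
PN = (7.63 − 1) / 7.63 = 6.63 / 7.63 ≈ 0.8689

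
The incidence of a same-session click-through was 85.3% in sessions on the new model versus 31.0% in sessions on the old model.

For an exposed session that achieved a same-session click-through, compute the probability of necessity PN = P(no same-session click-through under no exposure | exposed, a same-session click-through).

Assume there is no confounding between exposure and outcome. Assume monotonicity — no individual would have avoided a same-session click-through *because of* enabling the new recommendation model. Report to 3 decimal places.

PN ≈ 0.637

p₁ = 0.853, p₀ = 0.31.
Under exogeneity and monotonicity, PN = (p₁ − p₀) / p₁.
PN = (0.853 − 0.31) / 0.853 = 0.543 / 0.853 ≈ 0.6366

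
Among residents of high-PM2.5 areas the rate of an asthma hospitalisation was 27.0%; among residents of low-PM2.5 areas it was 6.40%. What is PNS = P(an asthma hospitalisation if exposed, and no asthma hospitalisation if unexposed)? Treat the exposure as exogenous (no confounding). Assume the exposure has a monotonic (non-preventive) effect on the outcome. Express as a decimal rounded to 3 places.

PNS ≈ 0.206

p₁ = 0.27, p₀ = 0.064.
Under exogeneity and monotonicity, PNS = p₁ − p₀.
PNS = 0.27 − 0.064 = 0.206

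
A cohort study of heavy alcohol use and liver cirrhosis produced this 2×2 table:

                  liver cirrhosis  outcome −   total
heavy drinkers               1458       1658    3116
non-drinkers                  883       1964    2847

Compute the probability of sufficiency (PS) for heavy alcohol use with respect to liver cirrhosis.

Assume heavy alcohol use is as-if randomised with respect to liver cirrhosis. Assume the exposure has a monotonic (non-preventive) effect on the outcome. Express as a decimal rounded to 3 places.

p₁ = P(outcome | exposed) = 1458/3116 = 0.46791
p₀ = P(outcome | unexposed) = 883/2847 = 0.31015
Under exogeneity and monotonicity, PS = (p₁ − p₀) / (1 − p₀).
PS = (0.46791 − 0.31015) / (1 − 0.31015) = 0.15776 / 0.68985 ≈ 0.2287

PS ≈ 0.229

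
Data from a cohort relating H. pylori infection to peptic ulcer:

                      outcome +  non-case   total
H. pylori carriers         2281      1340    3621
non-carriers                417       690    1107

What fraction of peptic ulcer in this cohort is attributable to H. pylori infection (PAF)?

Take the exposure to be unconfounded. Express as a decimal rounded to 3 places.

PAF ≈ 0.340

p₁ = P(outcome | exposed) = 2281/3621 = 0.62994
p₀ = P(outcome | unexposed) = 417/1107 = 0.37669
Exposure prevalence π = 3621/4728 = 0.76586; overall risk P(Y=1) = 0.57064.
Under exogeneity, PAF = [P(Y=1) − p₀]/P(Y=1).
PAF = (0.57064 − 0.37669) / 0.57064 ≈ 0.3399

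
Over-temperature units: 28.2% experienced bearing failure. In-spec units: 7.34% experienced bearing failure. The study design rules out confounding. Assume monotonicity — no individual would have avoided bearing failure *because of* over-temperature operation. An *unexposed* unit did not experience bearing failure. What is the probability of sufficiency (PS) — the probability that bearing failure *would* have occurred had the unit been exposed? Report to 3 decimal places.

p₁ = 0.282, p₀ = 0.0734.
Under exogeneity and monotonicity, PS = (p₁ − p₀) / (1 − p₀).
PS = (0.282 − 0.0734) / (1 − 0.0734) = 0.2086 / 0.9266 ≈ 0.2251

PS ≈ 0.225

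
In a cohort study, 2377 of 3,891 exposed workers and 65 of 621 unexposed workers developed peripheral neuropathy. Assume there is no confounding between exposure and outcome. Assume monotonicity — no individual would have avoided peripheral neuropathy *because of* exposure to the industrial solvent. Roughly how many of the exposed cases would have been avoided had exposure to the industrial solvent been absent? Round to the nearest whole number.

about 1970 cases

p₁ = P(outcome | exposed) = 2377/3891 = 0.6109
p₀ = P(outcome | unexposed) = 65/621 = 0.10467
PN = (p₁ − p₀)/p₁ = (0.6109 − 0.10467) / 0.6109 ≈ 0.82866.
Attributable cases ≈ PN × (exposed cases) = 0.82866 × 2377 ≈ 1969.73.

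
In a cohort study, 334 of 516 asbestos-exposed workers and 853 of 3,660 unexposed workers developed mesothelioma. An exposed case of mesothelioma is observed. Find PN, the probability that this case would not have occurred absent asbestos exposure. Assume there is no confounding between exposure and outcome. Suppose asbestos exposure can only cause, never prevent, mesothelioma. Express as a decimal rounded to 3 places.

PN ≈ 0.640

p₁ = P(outcome | exposed) = 334/516 = 0.64729
p₀ = P(outcome | unexposed) = 853/3660 = 0.23306
Under exogeneity and monotonicity, PN = (p₁ − p₀) / p₁.
PN = (0.64729 − 0.23306) / 0.64729 = 0.41423 / 0.64729 ≈ 0.6399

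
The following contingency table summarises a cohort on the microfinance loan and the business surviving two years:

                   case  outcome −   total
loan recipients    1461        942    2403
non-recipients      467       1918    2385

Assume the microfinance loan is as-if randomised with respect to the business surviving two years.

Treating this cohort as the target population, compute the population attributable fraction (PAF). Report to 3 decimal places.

p₁ = P(outcome | exposed) = 1461/2403 = 0.60799
p₀ = P(outcome | unexposed) = 467/2385 = 0.19581
Exposure prevalence π = 2403/4788 = 0.50188; overall risk P(Y=1) = 0.40267.
Under exogeneity, PAF = [P(Y=1) − p₀]/P(Y=1).
PAF = (0.40267 − 0.19581) / 0.40267 ≈ 0.5137

PAF ≈ 0.514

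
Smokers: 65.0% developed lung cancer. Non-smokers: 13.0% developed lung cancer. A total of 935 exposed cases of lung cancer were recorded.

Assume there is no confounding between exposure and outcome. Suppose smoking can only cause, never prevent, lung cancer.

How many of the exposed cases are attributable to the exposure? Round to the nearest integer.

p₁ = 0.65, p₀ = 0.13.
PN = (p₁ − p₀)/p₁ = (0.65 − 0.13) / 0.65 ≈ 0.80000.
Attributable cases ≈ PN × (exposed cases) = 0.80000 × 935 ≈ 748.00.

about 748 cases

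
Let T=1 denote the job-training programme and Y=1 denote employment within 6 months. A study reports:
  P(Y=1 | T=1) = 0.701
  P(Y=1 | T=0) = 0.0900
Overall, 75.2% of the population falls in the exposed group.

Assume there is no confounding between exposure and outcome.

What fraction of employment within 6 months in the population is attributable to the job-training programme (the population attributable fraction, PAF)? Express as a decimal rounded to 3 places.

Let p₁ = 0.701, p₀ = 0.09.
Overall risk P(Y=1) = π·p₁ + (1−π)·p₀ = 0.752×0.701 + 0.248×0.09 = 0.54947.
Under exogeneity, PAF = [P(Y=1) − p₀] / P(Y=1).
PAF = (0.54947 − 0.09) / 0.54947 ≈ 0.8362

PAF ≈ 0.836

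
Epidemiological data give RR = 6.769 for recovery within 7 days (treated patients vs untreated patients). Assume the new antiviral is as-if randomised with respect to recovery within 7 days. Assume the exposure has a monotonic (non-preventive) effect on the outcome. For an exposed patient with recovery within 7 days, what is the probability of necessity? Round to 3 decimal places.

PN ≈ 0.852

Under exogeneity and monotonicity, PN = (RR − 1) / RR = 1 − 1/RR.
PN = (6.769 − 1) / 6.769 = 5.769 / 6.769 ≈ 0.8523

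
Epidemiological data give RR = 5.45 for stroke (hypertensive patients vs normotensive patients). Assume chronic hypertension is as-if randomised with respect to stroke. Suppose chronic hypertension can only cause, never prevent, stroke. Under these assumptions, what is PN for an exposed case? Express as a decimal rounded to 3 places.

Under exogeneity and monotonicity, PN = (RR − 1) / RR = 1 − 1/RR.
PN = (5.45 − 1) / 5.45 = 4.45 / 5.45 ≈ 0.8165

PN ≈ 0.817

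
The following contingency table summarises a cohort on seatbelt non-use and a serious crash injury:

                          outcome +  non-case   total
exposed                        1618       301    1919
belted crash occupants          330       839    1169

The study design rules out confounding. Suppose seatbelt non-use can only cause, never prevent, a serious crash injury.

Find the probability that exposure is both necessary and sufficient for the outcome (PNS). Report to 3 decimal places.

p₁ = P(outcome | exposed) = 1618/1919 = 0.84315
p₀ = P(outcome | unexposed) = 330/1169 = 0.28229
Under exogeneity and monotonicity, PNS = p₁ − p₀.
PNS = 0.84315 − 0.28229 = 0.56085

PNS ≈ 0.561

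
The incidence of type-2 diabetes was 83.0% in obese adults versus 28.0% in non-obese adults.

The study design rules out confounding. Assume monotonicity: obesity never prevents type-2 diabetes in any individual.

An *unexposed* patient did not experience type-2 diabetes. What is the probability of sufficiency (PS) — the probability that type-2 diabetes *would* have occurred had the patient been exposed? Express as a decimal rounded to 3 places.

p₁ = 0.83, p₀ = 0.28.
Under exogeneity and monotonicity, PS = (p₁ − p₀) / (1 − p₀).
PS = (0.83 − 0.28) / (1 − 0.28) = 0.55 / 0.72 ≈ 0.7639

PS ≈ 0.764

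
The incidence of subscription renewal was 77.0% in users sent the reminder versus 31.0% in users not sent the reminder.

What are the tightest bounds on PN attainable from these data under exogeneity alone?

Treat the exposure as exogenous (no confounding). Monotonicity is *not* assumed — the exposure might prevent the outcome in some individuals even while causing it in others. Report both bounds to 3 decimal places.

p₁ = 0.77, p₀ = 0.31.
Under exogeneity alone the bounds on PN are max{0,(p₁−p₀)/p₁} ≤ PN ≤ min{1,(1−p₀)/p₁}.
  lower = (p₁ − p₀)/p₁ = 0.46 / 0.77 ≈ 0.5974
  upper = min{1, (1 − p₀)/p₁} = 0.69 / 0.77 ≈ 0.8961

0.597 ≤ PN ≤ 0.896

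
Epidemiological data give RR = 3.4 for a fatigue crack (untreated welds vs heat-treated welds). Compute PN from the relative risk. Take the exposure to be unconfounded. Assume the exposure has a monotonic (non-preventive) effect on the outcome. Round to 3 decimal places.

Under exogeneity and monotonicity, PN = (RR − 1) / RR = 1 − 1/RR.
PN = (3.4 − 1) / 3.4 = 2.4 / 3.4 ≈ 0.7059

PN ≈ 0.706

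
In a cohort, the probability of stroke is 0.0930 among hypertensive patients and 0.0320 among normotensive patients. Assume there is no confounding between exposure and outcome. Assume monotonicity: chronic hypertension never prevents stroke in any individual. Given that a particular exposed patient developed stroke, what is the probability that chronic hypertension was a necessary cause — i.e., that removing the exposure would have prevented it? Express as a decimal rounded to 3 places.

Let p₁ = 0.093, p₀ = 0.032.
Under exogeneity and monotonicity, PN = (p₁ − p₀) / p₁.
PN = (0.093 − 0.032) / 0.093 = 0.061 / 0.093 ≈ 0.6559

PN ≈ 0.656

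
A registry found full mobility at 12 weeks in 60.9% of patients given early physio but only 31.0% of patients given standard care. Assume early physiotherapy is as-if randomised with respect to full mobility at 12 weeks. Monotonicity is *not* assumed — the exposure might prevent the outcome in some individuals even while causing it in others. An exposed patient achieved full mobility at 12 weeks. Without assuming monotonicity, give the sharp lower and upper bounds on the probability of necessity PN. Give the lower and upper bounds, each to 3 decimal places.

0.491 ≤ PN ≤ 1.000

p₁ = 0.609, p₀ = 0.31.
Under exogeneity alone the bounds on PN are max{0,(p₁−p₀)/p₁} ≤ PN ≤ min{1,(1−p₀)/p₁}.
  lower = (p₁ − p₀)/p₁ = 0.299 / 0.609 ≈ 0.4910
  upper = min{1, (1 − p₀)/p₁} = 0.69 / 0.609 ≈ 1.1330 → capped at 1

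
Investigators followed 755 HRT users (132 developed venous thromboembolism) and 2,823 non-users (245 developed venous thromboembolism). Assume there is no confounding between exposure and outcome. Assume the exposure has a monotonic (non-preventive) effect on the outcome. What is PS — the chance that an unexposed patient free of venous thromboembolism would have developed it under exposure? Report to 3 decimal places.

p₁ = P(outcome | exposed) = 132/755 = 0.17483
p₀ = P(outcome | unexposed) = 245/2823 = 0.086787
Under exogeneity and monotonicity, PS = (p₁ − p₀) / (1 − p₀).
PS = (0.17483 − 0.086787) / (1 − 0.086787) = 0.088047 / 0.91321 ≈ 0.0964

PS ≈ 0.096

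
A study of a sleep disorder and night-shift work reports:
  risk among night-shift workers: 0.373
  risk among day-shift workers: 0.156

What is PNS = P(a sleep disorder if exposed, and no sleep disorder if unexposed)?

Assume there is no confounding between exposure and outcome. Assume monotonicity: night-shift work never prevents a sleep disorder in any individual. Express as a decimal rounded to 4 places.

PNS ≈ 0.2170

Let p₁ = 0.373, p₀ = 0.156.
Under exogeneity and monotonicity, PNS = p₁ − p₀.
PNS = 0.373 − 0.156 = 0.217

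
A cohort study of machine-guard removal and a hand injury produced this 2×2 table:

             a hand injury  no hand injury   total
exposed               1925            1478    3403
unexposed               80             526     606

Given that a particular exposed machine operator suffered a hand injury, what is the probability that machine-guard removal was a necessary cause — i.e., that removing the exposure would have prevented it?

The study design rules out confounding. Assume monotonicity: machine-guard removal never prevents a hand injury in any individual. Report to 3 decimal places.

PN ≈ 0.767

p₁ = P(outcome | exposed) = 1925/3403 = 0.56568
p₀ = P(outcome | unexposed) = 80/606 = 0.13201
Under exogeneity and monotonicity, PN = (p₁ − p₀)/p₁.
PN = (0.56568 − 0.13201) / 0.56568 ≈ 0.7666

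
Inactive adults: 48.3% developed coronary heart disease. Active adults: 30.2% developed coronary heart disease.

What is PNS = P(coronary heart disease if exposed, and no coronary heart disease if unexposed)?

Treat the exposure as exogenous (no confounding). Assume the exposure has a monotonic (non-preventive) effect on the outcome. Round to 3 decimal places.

PNS ≈ 0.181

p₁ = 0.483, p₀ = 0.302.
Under exogeneity and monotonicity, PNS = p₁ − p₀.
PNS = 0.483 − 0.302 = 0.181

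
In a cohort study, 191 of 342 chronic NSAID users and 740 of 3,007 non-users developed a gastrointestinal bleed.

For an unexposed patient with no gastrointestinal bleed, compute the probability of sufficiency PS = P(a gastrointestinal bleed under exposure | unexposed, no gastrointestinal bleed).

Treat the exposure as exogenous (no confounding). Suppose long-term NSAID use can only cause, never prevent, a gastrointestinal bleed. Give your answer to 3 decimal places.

PS ≈ 0.414

p₁ = P(outcome | exposed) = 191/342 = 0.55848
p₀ = P(outcome | unexposed) = 740/3007 = 0.24609
Under exogeneity and monotonicity, PS = (p₁ − p₀) / (1 − p₀).
PS = (0.55848 − 0.24609) / (1 − 0.24609) = 0.31239 / 0.75391 ≈ 0.4144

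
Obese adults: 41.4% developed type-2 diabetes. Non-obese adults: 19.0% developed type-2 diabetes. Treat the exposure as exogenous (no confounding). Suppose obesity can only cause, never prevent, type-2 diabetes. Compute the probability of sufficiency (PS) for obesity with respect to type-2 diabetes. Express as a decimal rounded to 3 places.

PS ≈ 0.277

p₁ = 0.414, p₀ = 0.19.
Under exogeneity and monotonicity, PS = (p₁ − p₀) / (1 − p₀).
PS = (0.414 − 0.19) / (1 − 0.19) = 0.224 / 0.81 ≈ 0.2765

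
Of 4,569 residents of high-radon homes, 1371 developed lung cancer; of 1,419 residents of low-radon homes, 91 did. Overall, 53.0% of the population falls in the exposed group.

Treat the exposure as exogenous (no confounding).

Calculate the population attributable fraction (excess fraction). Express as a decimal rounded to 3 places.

p₁ = P(outcome | exposed) = 1371/4569 = 0.30007
p₀ = P(outcome | unexposed) = 91/1419 = 0.06413
Overall risk P(Y=1) = π·p₁ + (1−π)·p₀ = 0.53×0.30007 + 0.47×0.06413 = 0.18918.
Under exogeneity, PAF = [P(Y=1) − p₀] / P(Y=1).
PAF = (0.18918 − 0.06413) / 0.18918 ≈ 0.6610

PAF ≈ 0.661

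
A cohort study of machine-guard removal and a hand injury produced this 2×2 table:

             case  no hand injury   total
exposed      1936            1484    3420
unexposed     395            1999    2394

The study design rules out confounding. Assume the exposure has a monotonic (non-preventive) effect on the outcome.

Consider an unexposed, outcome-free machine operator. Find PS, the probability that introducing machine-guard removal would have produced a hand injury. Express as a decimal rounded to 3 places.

p₁ = P(outcome | exposed) = 1936/3420 = 0.56608
p₀ = P(outcome | unexposed) = 395/2394 = 0.165
Under exogeneity and monotonicity, PS = (p₁ − p₀)/(1 − p₀).
PS = (0.56608 − 0.165) / 0.835 ≈ 0.4803

PS ≈ 0.480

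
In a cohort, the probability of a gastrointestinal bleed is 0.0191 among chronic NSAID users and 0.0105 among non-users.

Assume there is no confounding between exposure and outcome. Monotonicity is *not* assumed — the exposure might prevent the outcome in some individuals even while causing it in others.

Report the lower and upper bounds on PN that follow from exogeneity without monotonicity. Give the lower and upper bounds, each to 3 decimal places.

0.450 ≤ PN ≤ 1.000

Let p₁ = 0.0191, p₀ = 0.0105.
Under exogeneity alone the bounds on PN are max{0,(p₁−p₀)/p₁} ≤ PN ≤ min{1,(1−p₀)/p₁}.
  lower = (p₁ − p₀)/p₁ = 0.0086 / 0.0191 ≈ 0.4503
  upper = min{1, (1 − p₀)/p₁} = 0.9895 / 0.0191 ≈ 51.8063 → capped at 1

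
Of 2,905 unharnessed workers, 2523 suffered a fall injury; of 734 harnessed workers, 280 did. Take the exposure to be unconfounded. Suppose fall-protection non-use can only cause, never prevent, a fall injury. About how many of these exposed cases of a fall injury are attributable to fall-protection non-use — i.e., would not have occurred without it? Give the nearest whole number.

about 1415 cases

p₁ = P(outcome | exposed) = 2523/2905 = 0.8685
p₀ = P(outcome | unexposed) = 280/734 = 0.38147
PN = (p₁ − p₀)/p₁ = (0.8685 − 0.38147) / 0.8685 ≈ 0.56077.
Attributable cases ≈ PN × (exposed cases) = 0.56077 × 2523 ≈ 1414.83.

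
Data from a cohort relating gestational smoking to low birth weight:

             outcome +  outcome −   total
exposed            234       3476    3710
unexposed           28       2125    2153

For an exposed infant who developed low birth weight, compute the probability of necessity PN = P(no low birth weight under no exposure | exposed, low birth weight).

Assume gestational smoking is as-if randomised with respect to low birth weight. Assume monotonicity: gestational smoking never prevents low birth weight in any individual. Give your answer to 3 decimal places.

p₁ = P(outcome | exposed) = 234/3710 = 0.063073
p₀ = P(outcome | unexposed) = 28/2153 = 0.013005
Under exogeneity and monotonicity, PN = (p₁ − p₀) / p₁.
PN = (0.063073 − 0.013005) / 0.063073 = 0.050068 / 0.063073 ≈ 0.7938

PN ≈ 0.794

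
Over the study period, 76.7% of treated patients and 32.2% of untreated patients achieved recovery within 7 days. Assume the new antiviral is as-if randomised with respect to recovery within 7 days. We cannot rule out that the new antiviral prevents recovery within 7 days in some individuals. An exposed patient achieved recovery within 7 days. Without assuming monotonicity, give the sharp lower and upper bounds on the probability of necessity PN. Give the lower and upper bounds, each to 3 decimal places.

p₁ = 0.767, p₀ = 0.322.
Under exogeneity alone the bounds on PN are max{0,(p₁−p₀)/p₁} ≤ PN ≤ min{1,(1−p₀)/p₁}.
  lower = (p₁ − p₀)/p₁ = 0.445 / 0.767 ≈ 0.5802
  upper = min{1, (1 − p₀)/p₁} = 0.678 / 0.767 ≈ 0.8840

0.580 ≤ PN ≤ 0.884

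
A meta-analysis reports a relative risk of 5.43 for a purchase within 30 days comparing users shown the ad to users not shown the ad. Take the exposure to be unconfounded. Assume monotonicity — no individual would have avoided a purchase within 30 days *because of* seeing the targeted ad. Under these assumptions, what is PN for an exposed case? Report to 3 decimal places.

Under exogeneity and monotonicity, PN = (RR − 1) / RR = 1 − 1/RR.
PN = (5.43 − 1) / 5.43 = 4.43 / 5.43 ≈ 0.8158

PN ≈ 0.816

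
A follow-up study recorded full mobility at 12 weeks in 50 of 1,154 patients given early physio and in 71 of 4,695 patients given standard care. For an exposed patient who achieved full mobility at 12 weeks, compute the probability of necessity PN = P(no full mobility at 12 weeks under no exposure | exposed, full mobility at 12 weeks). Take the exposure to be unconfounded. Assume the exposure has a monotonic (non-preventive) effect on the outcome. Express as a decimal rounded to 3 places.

p₁ = P(outcome | exposed) = 50/1154 = 0.043328
p₀ = P(outcome | unexposed) = 71/4695 = 0.015122
Under exogeneity and monotonicity, PN = (p₁ − p₀) / p₁.
PN = (0.043328 − 0.015122) / 0.043328 = 0.028205 / 0.043328 ≈ 0.6510

PN ≈ 0.651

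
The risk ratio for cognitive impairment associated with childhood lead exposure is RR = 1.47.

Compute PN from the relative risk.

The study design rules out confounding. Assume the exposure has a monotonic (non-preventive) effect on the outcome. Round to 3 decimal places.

Under exogeneity and monotonicity, PN = (RR − 1) / RR = 1 − 1/RR.
PN = (1.47 − 1) / 1.47 = 0.47 / 1.47 ≈ 0.3197

PN ≈ 0.320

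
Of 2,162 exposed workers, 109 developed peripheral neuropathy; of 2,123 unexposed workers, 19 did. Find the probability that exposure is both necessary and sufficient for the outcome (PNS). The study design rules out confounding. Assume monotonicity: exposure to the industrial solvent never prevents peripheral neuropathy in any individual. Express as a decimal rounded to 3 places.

p₁ = P(outcome | exposed) = 109/2162 = 0.050416
p₀ = P(outcome | unexposed) = 19/2123 = 0.0089496
Under exogeneity and monotonicity, PNS = p₁ − p₀.
PNS = 0.050416 − 0.0089496 = 0.041467

PNS ≈ 0.041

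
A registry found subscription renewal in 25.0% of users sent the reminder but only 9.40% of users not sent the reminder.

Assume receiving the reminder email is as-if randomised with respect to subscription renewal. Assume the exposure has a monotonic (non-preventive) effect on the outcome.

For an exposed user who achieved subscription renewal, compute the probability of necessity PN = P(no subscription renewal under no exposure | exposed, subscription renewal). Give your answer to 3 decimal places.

p₁ = 0.25, p₀ = 0.094.
Under exogeneity and monotonicity, PN = (p₁ − p₀) / p₁.
PN = (0.25 − 0.094) / 0.25 = 0.156 / 0.25 ≈ 0.6240

PN ≈ 0.624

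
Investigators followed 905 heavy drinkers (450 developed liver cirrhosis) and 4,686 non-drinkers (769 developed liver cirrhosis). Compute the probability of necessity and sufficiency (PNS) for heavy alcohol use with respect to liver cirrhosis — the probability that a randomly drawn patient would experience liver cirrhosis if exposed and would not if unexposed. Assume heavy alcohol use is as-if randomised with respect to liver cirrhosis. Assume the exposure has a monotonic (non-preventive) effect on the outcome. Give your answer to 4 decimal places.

PNS ≈ 0.3331

p₁ = P(outcome | exposed) = 450/905 = 0.49724
p₀ = P(outcome | unexposed) = 769/4686 = 0.16411
Under exogeneity and monotonicity, PNS = p₁ − p₀.
PNS = 0.49724 − 0.16411 = 0.33313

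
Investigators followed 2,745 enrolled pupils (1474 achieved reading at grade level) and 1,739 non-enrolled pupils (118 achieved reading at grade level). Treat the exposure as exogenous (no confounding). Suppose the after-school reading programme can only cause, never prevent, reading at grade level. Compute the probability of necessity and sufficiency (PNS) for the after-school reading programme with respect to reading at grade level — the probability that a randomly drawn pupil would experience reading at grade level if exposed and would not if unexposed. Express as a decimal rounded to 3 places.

PNS ≈ 0.469

p₁ = P(outcome | exposed) = 1474/2745 = 0.53698
p₀ = P(outcome | unexposed) = 118/1739 = 0.067855
Under exogeneity and monotonicity, PNS = p₁ − p₀.
PNS = 0.53698 − 0.067855 = 0.46912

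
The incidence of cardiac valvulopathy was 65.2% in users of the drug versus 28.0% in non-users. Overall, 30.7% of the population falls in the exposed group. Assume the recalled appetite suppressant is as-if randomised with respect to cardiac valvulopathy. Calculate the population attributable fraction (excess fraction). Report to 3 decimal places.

PAF ≈ 0.290

p₁ = 0.652, p₀ = 0.28.
Overall risk P(Y=1) = π·p₁ + (1−π)·p₀ = 0.307×0.652 + 0.693×0.28 = 0.3942.
Under exogeneity, PAF = [P(Y=1) − p₀] / P(Y=1).
PAF = (0.3942 − 0.28) / 0.3942 ≈ 0.2897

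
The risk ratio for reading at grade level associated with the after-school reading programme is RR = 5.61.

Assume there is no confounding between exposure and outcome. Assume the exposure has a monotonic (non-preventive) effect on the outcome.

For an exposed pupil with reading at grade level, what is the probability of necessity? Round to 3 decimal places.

Under exogeneity and monotonicity, PN = (RR − 1) / RR = 1 − 1/RR.
PN = (5.61 − 1) / 5.61 = 4.61 / 5.61 ≈ 0.8217

PN ≈ 0.822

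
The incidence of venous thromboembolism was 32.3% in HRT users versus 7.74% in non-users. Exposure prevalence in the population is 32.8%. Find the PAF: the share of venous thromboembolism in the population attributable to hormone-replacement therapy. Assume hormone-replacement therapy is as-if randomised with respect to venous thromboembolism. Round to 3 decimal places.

PAF ≈ 0.510

p₁ = 0.323, p₀ = 0.0774.
Overall risk P(Y=1) = π·p₁ + (1−π)·p₀ = 0.328×0.323 + 0.672×0.0774 = 0.15796.
Under exogeneity, PAF = [P(Y=1) − p₀] / P(Y=1).
PAF = (0.15796 − 0.0774) / 0.15796 ≈ 0.5100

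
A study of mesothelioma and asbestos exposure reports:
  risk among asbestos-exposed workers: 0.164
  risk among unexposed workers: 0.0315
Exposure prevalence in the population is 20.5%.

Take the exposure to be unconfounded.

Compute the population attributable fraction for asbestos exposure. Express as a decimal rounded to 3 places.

PAF ≈ 0.463

Let p₁ = 0.164, p₀ = 0.0315.
Overall risk P(Y=1) = π·p₁ + (1−π)·p₀ = 0.205×0.164 + 0.795×0.0315 = 0.058662.
Under exogeneity, PAF = [P(Y=1) − p₀] / P(Y=1).
PAF = (0.058662 − 0.0315) / 0.058662 ≈ 0.4630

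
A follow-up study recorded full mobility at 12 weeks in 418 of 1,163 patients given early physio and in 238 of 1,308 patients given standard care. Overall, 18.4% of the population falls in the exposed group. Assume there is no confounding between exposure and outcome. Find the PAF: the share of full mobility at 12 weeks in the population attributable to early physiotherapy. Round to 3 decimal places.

p₁ = P(outcome | exposed) = 418/1163 = 0.35942
p₀ = P(outcome | unexposed) = 238/1308 = 0.18196
Overall risk P(Y=1) = π·p₁ + (1−π)·p₀ = 0.184×0.35942 + 0.816×0.18196 = 0.21461.
Under exogeneity, PAF = [P(Y=1) − p₀] / P(Y=1).
PAF = (0.21461 − 0.18196) / 0.21461 ≈ 0.1521

PAF ≈ 0.152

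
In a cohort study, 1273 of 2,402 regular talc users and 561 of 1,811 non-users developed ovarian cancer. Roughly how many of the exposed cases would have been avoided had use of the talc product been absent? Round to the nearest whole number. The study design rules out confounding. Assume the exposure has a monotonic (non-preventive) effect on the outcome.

p₁ = P(outcome | exposed) = 1273/2402 = 0.52998
p₀ = P(outcome | unexposed) = 561/1811 = 0.30977
PN = (p₁ − p₀)/p₁ = (0.52998 − 0.30977) / 0.52998 ≈ 0.41549.
Attributable cases ≈ PN × (exposed cases) = 0.41549 × 1273 ≈ 528.92.

about 529 cases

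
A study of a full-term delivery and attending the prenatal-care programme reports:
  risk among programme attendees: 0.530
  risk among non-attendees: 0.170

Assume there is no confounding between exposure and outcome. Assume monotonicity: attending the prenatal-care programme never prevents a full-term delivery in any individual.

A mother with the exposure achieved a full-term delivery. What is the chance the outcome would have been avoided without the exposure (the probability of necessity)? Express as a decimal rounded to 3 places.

Let p₁ = 0.53, p₀ = 0.17.
Under exogeneity and monotonicity, PN = (p₁ − p₀) / p₁.
PN = (0.53 − 0.17) / 0.53 = 0.36 / 0.53 ≈ 0.6792

PN ≈ 0.679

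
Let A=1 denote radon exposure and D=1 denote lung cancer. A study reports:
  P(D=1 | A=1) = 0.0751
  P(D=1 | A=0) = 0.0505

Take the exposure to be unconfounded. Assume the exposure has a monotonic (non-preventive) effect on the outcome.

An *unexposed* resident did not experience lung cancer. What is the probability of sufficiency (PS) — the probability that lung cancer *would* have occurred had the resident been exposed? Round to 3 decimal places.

Let p₁ = 0.0751, p₀ = 0.0505.
Under exogeneity and monotonicity, PS = (p₁ − p₀) / (1 − p₀).
PS = (0.0751 − 0.0505) / (1 − 0.0505) = 0.0246 / 0.9495 ≈ 0.0259

PS ≈ 0.026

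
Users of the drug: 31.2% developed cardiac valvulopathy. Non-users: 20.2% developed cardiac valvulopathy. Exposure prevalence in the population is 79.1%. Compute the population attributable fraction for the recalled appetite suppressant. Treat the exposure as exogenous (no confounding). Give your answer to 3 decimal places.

p₁ = 0.312, p₀ = 0.202.
Overall risk P(Y=1) = π·p₁ + (1−π)·p₀ = 0.791×0.312 + 0.209×0.202 = 0.28901.
Under exogeneity, PAF = [P(Y=1) − p₀] / P(Y=1).
PAF = (0.28901 − 0.202) / 0.28901 ≈ 0.3011

PAF ≈ 0.301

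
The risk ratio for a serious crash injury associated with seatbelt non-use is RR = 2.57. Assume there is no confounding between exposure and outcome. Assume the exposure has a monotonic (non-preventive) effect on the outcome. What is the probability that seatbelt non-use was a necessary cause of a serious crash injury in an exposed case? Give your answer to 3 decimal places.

PN ≈ 0.611

Under exogeneity and monotonicity, PN = (RR − 1) / RR = 1 − 1/RR.
PN = (2.57 − 1) / 2.57 = 1.57 / 2.57 ≈ 0.6109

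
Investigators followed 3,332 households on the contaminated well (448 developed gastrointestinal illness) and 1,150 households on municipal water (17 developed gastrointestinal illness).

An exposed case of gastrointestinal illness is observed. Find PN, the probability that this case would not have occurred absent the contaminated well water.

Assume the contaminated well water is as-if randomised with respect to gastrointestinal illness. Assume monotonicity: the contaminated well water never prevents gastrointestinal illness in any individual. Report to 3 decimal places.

PN ≈ 0.890

p₁ = P(outcome | exposed) = 448/3332 = 0.13445
p₀ = P(outcome | unexposed) = 17/1150 = 0.014783
Under exogeneity and monotonicity, PN = (p₁ − p₀) / p₁.
PN = (0.13445 − 0.014783) / 0.13445 = 0.11967 / 0.13445 ≈ 0.8901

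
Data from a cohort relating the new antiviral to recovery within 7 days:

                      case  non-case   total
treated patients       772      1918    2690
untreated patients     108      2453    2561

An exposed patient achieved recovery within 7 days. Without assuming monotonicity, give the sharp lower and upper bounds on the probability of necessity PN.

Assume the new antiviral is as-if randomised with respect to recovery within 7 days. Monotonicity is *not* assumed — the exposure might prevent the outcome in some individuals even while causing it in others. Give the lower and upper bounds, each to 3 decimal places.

0.853 ≤ PN ≤ 1.000

p₁ = P(outcome | exposed) = 772/2690 = 0.28699
p₀ = P(outcome | unexposed) = 108/2561 = 0.042171
Under exogeneity alone the bounds on PN are max{0,(p₁−p₀)/p₁} ≤ PN ≤ min{1,(1−p₀)/p₁}.
  lower = (p₁ − p₀)/p₁ = 0.24482 / 0.28699 ≈ 0.8531
  upper = min{1, (1 − p₀)/p₁} = 0.95783 / 0.28699 ≈ 3.3375 → capped at 1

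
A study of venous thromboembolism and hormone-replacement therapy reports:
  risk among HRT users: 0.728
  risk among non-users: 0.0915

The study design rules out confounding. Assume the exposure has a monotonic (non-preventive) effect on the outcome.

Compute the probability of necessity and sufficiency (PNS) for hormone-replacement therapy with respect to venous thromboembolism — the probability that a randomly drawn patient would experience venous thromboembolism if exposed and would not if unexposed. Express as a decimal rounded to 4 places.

PNS ≈ 0.6365

Let p₁ = 0.728, p₀ = 0.0915.
Under exogeneity and monotonicity, PNS = p₁ − p₀.
PNS = 0.728 − 0.0915 = 0.6365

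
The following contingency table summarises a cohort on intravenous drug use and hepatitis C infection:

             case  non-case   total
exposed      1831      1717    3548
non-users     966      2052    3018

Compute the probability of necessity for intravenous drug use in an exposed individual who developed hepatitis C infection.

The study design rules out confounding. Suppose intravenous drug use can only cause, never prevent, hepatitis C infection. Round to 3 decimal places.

PN ≈ 0.380

p₁ = P(outcome | exposed) = 1831/3548 = 0.51607
p₀ = P(outcome | unexposed) = 966/3018 = 0.32008
Under exogeneity and monotonicity, PN = (p₁ − p₀)/p₁.
PN = (0.51607 − 0.32008) / 0.51607 ≈ 0.3798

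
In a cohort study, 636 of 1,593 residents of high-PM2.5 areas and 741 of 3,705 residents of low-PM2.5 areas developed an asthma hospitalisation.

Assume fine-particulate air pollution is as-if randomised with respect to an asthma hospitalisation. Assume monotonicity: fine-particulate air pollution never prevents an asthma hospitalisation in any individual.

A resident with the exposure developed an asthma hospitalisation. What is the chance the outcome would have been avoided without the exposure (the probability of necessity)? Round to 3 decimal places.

p₁ = P(outcome | exposed) = 636/1593 = 0.39925
p₀ = P(outcome | unexposed) = 741/3705 = 0.2
Under exogeneity and monotonicity, PN = (p₁ − p₀) / p₁.
PN = (0.39925 − 0.2) / 0.39925 = 0.19925 / 0.39925 ≈ 0.4991

PN ≈ 0.499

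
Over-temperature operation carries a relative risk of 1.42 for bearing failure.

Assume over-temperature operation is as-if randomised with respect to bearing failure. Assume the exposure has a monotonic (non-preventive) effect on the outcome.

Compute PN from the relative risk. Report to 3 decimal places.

PN ≈ 0.296

Under exogeneity and monotonicity, PN = (RR − 1) / RR = 1 − 1/RR.
PN = (1.42 − 1) / 1.42 = 0.42 / 1.42 ≈ 0.2958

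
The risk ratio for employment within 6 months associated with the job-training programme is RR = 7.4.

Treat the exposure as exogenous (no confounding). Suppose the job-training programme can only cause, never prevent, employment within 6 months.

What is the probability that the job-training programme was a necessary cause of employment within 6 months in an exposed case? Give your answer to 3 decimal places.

PN ≈ 0.865

Under exogeneity and monotonicity, PN = (RR − 1) / RR = 1 − 1/RR.
PN = (7.4 − 1) / 7.4 = 6.4 / 7.4 ≈ 0.8649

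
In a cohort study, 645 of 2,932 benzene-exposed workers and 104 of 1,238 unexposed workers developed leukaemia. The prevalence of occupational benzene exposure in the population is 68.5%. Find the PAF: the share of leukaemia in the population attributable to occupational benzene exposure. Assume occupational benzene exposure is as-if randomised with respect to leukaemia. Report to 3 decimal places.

p₁ = P(outcome | exposed) = 645/2932 = 0.21999
p₀ = P(outcome | unexposed) = 104/1238 = 0.084006
Overall risk P(Y=1) = π·p₁ + (1−π)·p₀ = 0.685×0.21999 + 0.315×0.084006 = 0.17715.
Under exogeneity, PAF = [P(Y=1) − p₀] / P(Y=1).
PAF = (0.17715 − 0.084006) / 0.17715 ≈ 0.5258

PAF ≈ 0.526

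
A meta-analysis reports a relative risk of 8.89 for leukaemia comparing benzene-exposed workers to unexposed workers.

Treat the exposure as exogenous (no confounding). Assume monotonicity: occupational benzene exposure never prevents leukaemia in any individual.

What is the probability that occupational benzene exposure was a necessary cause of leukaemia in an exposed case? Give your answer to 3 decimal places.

PN ≈ 0.888

Under exogeneity and monotonicity, PN = (RR − 1) / RR = 1 − 1/RR.
PN = (8.89 − 1) / 8.89 = 7.89 / 8.89 ≈ 0.8875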